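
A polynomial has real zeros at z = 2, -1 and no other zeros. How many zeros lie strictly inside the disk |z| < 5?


Step 1: Check each root:
  z = 2: |2| = 2 < 5
  z = -1: |-1| = 1 < 5
Step 2: Count = 2

2


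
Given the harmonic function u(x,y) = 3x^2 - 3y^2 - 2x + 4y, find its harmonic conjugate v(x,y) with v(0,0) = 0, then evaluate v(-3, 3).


Step 1: v_x = -u_y = 6y - 4
Step 2: v_y = u_x = 6x - 2
Step 3: v = 6xy - 4x - 2y + C
Step 4: v(0,0) = 0 => C = 0
Step 5: v(-3, 3) = -48

-48


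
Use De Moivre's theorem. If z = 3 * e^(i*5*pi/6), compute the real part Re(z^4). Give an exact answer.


Step 1: By De Moivre's theorem, z^4 = 3^4 * e^(i*4*5*pi/6) = 81 * (cos(10*pi/3) + i*sin(10*pi/3))
Step 2: |z|^4 = 3^4 = 81
Step 3: Reduce the angle mod 2*pi: 10*pi/3 - 2*pi = 4*pi/3
Step 4: cos(4*pi/3) = -1/2
Step 5: Re(z^4) = 81 * (-1/2) = -81/2

-81/2


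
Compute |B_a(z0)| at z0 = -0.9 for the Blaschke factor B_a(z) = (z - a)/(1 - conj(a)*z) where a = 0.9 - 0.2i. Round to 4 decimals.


Step 1: Numerator z0 - a = -0.9 - (0.9 - 0.2i) = -1.8 + 0.2i
Step 2: Denominator 1 - conj(a)*z0 = 1 - (0.9 + 0.2i)*(-0.9) = 1.81 + 0.18i
Step 3: |z0 - a|^2 = (-1.8)^2 + 0.2^2 = 3.28; |1 - conj(a)*z0|^2 = 1.81^2 + 0.18^2 = 3.3085
Step 4: |B_a(-0.9)| = sqrt(3.28 / 3.3085) = sqrt(0.991386)
Step 5: = 0.9957

0.9957


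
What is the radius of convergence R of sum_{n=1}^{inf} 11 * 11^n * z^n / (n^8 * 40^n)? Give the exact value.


Step 1: General term a_n = 11 * 11^n / (n^8 * 40^n)
Step 2: By the root test, |a_n|^(1/n) = 11^(1/n) * 11 / (n^(8/n) * 40) -> 11/40 as n -> infinity (since 11^(1/n) -> 1 and n^(8/n) -> 1)
Step 3: R = 1/lim|a_n|^(1/n) = 40/11

40/11


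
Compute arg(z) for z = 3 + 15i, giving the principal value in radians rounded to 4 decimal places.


Step 1: z = 3 + 15i
Step 2: arg(z) = atan2(15, 3)
Step 3: arg(z) = 1.3734

1.3734


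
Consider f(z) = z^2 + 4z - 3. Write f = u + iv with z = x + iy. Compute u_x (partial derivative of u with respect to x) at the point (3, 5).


Step 1: f(z) = (x+iy)^2 + 4(x+iy) - 3
Step 2: u = (x^2 - y^2) + 4x - 3
Step 3: u_x = 2x + 4
Step 4: At (3, 5): u_x = 6 + 4 = 10

10


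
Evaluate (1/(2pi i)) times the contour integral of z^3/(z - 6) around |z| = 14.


Step 1: f(z) = z^3, a = 6 is inside |z| = 14
Step 2: By Cauchy integral formula: (1/(2pi*i)) * integral = f(a)
Step 3: f(6) = 6^3 = 216

216


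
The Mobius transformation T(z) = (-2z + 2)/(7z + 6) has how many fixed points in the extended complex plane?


Step 1: Fixed points satisfy T(z) = z
Step 2: 7z^2 + 8z - 2 = 0
Step 3: Discriminant = 8^2 - 4*7*(-2) = 120
Step 4: Number of fixed points = 2

2


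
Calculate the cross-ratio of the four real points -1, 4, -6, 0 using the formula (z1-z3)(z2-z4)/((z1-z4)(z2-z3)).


Step 1: (z1-z3)(z2-z4) = 5 * 4 = 20
Step 2: (z1-z4)(z2-z3) = (-1) * 10 = -10
Step 3: Cross-ratio = -20/10 = -2

-2


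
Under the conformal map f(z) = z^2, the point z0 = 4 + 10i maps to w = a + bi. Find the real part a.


Step 1: z0 = 4 + 10i
Step 2: z0^2 = 4^2 - 10^2 + 80i
Step 3: real part = 16 - 100 = -84

-84


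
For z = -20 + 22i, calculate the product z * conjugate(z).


Step 1: conj(z) = -20 - 22i
Step 2: z * conj(z) = (-20)^2 + 22^2
Step 3: = 400 + 484 = 884

884


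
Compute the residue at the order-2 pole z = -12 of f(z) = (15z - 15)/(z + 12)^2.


Step 1: Pole of order 2 at z = -12
Step 2: Res = lim d/dz [(z + 12)^2 * f(z)] as z -> -12
Step 3: (z + 12)^2 * f(z) = 15z - 15
Step 4: d/dz[15z - 15] = 15

15


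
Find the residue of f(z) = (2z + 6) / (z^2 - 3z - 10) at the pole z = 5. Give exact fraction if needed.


Step 1: Q(z) = z^2 - 3z - 10 = (z - 5)(z + 2)
Step 2: Q'(z) = 2z - 3
Step 3: Q'(5) = 7, P(5) = 16
Step 4: Res = P(5)/Q'(5) = 16/7 = 16/7

16/7


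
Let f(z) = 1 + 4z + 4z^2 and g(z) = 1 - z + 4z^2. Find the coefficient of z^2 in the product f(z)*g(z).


Step 1: z^2 term in f*g comes from: (1)*(4z^2) + (4z)*(-z) + (4z^2)*(1)
Step 2: = 4 - 4 + 4
Step 3: = 4

4


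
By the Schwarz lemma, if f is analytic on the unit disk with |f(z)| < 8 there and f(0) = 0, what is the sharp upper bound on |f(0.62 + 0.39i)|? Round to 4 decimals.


Step 1: g = f/8 maps D -> D with g(0) = 0, so by the Schwarz lemma |g(z)| <= |z|, i.e. |f(z)| <= 8|z|; this is sharp (f(z) = 8z).
Step 2: |z0|^2 = 0.62^2 + 0.39^2 = 0.5365
Step 3: |z0| = sqrt(0.5365) = 0.732462
Step 4: Best bound = 8 * |z0| = 8 * 0.732462 = 5.8597

5.8597


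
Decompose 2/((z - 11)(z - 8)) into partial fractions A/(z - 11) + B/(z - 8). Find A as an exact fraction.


Step 1: Multiply both sides by (z - 11) and set z = 11
Step 2: A = 2 / (11 - 8)
Step 3: A = 2 / 3
Step 4: A = 2/3

2/3


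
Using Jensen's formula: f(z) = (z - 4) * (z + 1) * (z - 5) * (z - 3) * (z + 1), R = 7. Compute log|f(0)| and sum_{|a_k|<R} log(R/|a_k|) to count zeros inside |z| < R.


Jensen's formula: (1/2pi)*integral log|f(Re^it)|dt = log|f(0)| + sum_{|a_k|<R} log(R/|a_k|)
Step 1: f(0) = (-4) * 1 * (-5) * (-3) * 1 = -60
Step 2: log|f(0)| = log|4| + log|-1| + log|5| + log|3| + log|-1| = 4.0943
Step 3: Zeros inside |z| < 7: 4, -1, 5, 3, -1
Step 4: Jensen sum = log(7/4) + log(7/1) + log(7/5) + log(7/3) + log(7/1) = 5.6352
Step 5: n(R) = number of terms in the Jensen sum = count of zeros inside |z| < 7 = 5

5


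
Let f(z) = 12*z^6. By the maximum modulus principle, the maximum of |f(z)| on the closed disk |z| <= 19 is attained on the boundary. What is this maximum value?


Step 1: On |z| = 19, |f(z)| = 12 * |z|^6 = 12 * 19^6
Step 2: By maximum modulus principle, maximum is on boundary.
Step 3: Maximum = 12 * 47045881 = 564550572

564550572


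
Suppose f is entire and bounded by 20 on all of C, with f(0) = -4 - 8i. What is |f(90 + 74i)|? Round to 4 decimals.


Step 1: By Liouville's theorem, a bounded entire function is constant.
Step 2: f(z) = f(0) = -4 - 8i for all z.
Step 3: |f(w)| = |-4 - 8i| = sqrt(16 + 64)
Step 4: = 8.9443

8.9443


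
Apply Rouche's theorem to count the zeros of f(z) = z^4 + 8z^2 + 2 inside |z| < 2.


Step 1: On |z| = 2 the three terms have sizes |z^4| = 2^4 = 16, |8z^2| = 8*2^2 = 32, |2| = 2
Step 2: The dominant term is g(z) = 8z^2; let h(z) = z^4 + 2 so f = g + h
Step 3: On |z| = 2: |g| = 32 and |h| <= 16 + 2 = 18
Step 4: Since 32 > 18, |h| < |g| on |z| = 2, so by Rouche f has the same number of zeros as g inside |z| < 2
Step 5: g(z) = 8z^2 has 2 zeros (at the origin, multiplicity 2) inside |z| < 2. Answer = 2

2


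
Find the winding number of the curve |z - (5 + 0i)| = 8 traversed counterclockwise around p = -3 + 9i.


Step 1: Center c = (5, 0), radius = 8
Step 2: |p - c|^2 = (-8)^2 + 9^2 = 145
Step 3: r^2 = 64
Step 4: |p-c| > r so winding number = 0

0


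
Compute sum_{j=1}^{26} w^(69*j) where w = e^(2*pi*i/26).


Step 1: The sum sum_{j=1}^{n} w^(k*j) equals n if n | k, else 0.
Step 2: Here n = 26, k = 69
Step 3: Does n divide k? 26 | 69 -> False
Step 4: Sum = 0

0


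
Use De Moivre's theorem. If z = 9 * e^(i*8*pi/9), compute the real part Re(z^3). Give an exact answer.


Step 1: By De Moivre's theorem, z^3 = 9^3 * e^(i*3*8*pi/9) = 729 * (cos(8*pi/3) + i*sin(8*pi/3))
Step 2: |z|^3 = 9^3 = 729
Step 3: Reduce the angle mod 2*pi: 8*pi/3 - 2*pi = 2*pi/3
Step 4: cos(2*pi/3) = -1/2
Step 5: Re(z^3) = 729 * (-1/2) = -729/2

-729/2


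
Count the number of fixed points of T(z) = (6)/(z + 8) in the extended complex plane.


Step 1: Fixed points satisfy T(z) = z
Step 2: z^2 + 8z - 6 = 0
Step 3: Discriminant = 8^2 - 4*1*(-6) = 88
Step 4: Number of fixed points = 2

2


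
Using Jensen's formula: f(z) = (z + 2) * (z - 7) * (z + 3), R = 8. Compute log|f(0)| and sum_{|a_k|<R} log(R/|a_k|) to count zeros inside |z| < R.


Jensen's formula: (1/2pi)*integral log|f(Re^it)|dt = log|f(0)| + sum_{|a_k|<R} log(R/|a_k|)
Step 1: f(0) = 2 * (-7) * 3 = -42
Step 2: log|f(0)| = log|-2| + log|7| + log|-3| = 3.7377
Step 3: Zeros inside |z| < 8: -2, 7, -3
Step 4: Jensen sum = log(8/2) + log(8/7) + log(8/3) = 2.5007
Step 5: n(R) = number of terms in the Jensen sum = count of zeros inside |z| < 8 = 3

3


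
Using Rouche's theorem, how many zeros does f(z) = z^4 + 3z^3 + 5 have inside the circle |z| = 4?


Step 1: On |z| = 4 the three terms have sizes |z^4| = 4^4 = 256, |3z^3| = 3*4^3 = 192, |5| = 5
Step 2: The dominant term is g(z) = z^4; let h(z) = 3z^3 + 5 so f = g + h
Step 3: On |z| = 4: |g| = 256 and |h| <= 192 + 5 = 197
Step 4: Since 256 > 197, |h| < |g| on |z| = 4, so by Rouche f has the same number of zeros as g inside |z| < 4
Step 5: g(z) = z^4 has 4 zeros (all at the origin) inside |z| < 4. Answer = 4

4


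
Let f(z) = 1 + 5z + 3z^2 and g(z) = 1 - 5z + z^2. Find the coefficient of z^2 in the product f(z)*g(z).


Step 1: z^2 term in f*g comes from: (1)*(z^2) + (5z)*(-5z) + (3z^2)*(1)
Step 2: = 1 - 25 + 3
Step 3: = -21

-21


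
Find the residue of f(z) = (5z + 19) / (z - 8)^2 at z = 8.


Step 1: Pole of order 2 at z = 8
Step 2: Res = lim d/dz [(z - 8)^2 * f(z)] as z -> 8
Step 3: (z - 8)^2 * f(z) = 5z + 19
Step 4: d/dz[5z + 19] = 5

5


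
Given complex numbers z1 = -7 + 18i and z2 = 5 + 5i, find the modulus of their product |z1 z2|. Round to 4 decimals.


Step 1: |z1| = sqrt((-7)^2 + 18^2) = sqrt(373)
Step 2: |z2| = sqrt(5^2 + 5^2) = sqrt(50)
Step 3: |z1*z2| = |z1|*|z2| = sqrt(373) * sqrt(50) = sqrt(373 * 50) = sqrt(18650)
Step 4: = 136.565

136.565


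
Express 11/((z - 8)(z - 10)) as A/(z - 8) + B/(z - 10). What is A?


Step 1: Multiply both sides by (z - 8) and set z = 8
Step 2: A = 11 / (8 - 10)
Step 3: A = 11 / (-2)
Step 4: A = -11/2

-11/2


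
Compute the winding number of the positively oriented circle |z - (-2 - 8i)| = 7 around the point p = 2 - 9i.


Step 1: Center c = (-2, -8), radius = 7
Step 2: |p - c|^2 = 4^2 + (-1)^2 = 17
Step 3: r^2 = 49
Step 4: |p-c| < r so winding number = 1

1


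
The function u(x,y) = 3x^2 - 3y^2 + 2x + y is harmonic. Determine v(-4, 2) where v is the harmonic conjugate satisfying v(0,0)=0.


Step 1: v_x = -u_y = 6y - 1
Step 2: v_y = u_x = 6x + 2
Step 3: v = 6xy - x + 2y + C
Step 4: v(0,0) = 0 => C = 0
Step 5: v(-4, 2) = -40

-40


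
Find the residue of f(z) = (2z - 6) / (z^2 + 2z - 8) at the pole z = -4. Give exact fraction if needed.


Step 1: Q(z) = z^2 + 2z - 8 = (z + 4)(z - 2)
Step 2: Q'(z) = 2z + 2
Step 3: Q'(-4) = -6, P(-4) = -14
Step 4: Res = P(-4)/Q'(-4) = -14/(-6) = 7/3

7/3


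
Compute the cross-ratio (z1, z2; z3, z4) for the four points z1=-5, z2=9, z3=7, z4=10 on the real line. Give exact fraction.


Step 1: (z1-z3)(z2-z4) = (-12) * (-1) = 12
Step 2: (z1-z4)(z2-z3) = (-15) * 2 = -30
Step 3: Cross-ratio = -12/30 = -2/5

-2/5


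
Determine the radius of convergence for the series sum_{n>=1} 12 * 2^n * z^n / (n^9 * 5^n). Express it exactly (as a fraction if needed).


Step 1: General term a_n = 12 * 2^n / (n^9 * 5^n)
Step 2: By the root test, |a_n|^(1/n) = 12^(1/n) * 2 / (n^(9/n) * 5) -> 2/5 as n -> infinity (since 12^(1/n) -> 1 and n^(9/n) -> 1)
Step 3: R = 1/lim|a_n|^(1/n) = 5/2

5/2


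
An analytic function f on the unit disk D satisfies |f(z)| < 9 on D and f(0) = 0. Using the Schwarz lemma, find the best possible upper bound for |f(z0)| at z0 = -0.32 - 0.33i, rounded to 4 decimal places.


Step 1: g = f/9 maps D -> D with g(0) = 0, so by the Schwarz lemma |g(z)| <= |z|, i.e. |f(z)| <= 9|z|; this is sharp (f(z) = 9z).
Step 2: |z0|^2 = (-0.32)^2 + (-0.33)^2 = 0.2113
Step 3: |z0| = sqrt(0.2113) = 0.459674
Step 4: Best bound = 9 * |z0| = 9 * 0.459674 = 4.1371

4.1371


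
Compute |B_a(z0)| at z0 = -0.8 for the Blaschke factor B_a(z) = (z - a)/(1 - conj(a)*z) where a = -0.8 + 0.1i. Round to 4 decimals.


Step 1: Numerator z0 - a = -0.8 - (-0.8 + 0.1i) = 0 - 0.1i
Step 2: Denominator 1 - conj(a)*z0 = 1 - (-0.8 - 0.1i)*(-0.8) = 0.36 - 0.08i
Step 3: |z0 - a|^2 = 0^2 + (-0.1)^2 = 0.01; |1 - conj(a)*z0|^2 = 0.36^2 + (-0.08)^2 = 0.136
Step 4: |B_a(-0.8)| = sqrt(0.01 / 0.136) = sqrt(0.073529)
Step 5: = 0.2712

0.2712


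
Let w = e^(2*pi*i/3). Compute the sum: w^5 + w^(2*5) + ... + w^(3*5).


Step 1: The sum sum_{j=1}^{n} w^(k*j) equals n if n | k, else 0.
Step 2: Here n = 3, k = 5
Step 3: Does n divide k? 3 | 5 -> False
Step 4: Sum = 0

0


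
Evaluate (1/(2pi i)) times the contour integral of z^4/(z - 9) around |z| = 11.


Step 1: f(z) = z^4, a = 9 is inside |z| = 11
Step 2: By Cauchy integral formula: (1/(2pi*i)) * integral = f(a)
Step 3: f(9) = 9^4 = 6561

6561


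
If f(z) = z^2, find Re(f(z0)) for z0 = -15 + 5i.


Step 1: z0 = -15 + 5i
Step 2: z0^2 = (-15)^2 - 5^2 - 150i
Step 3: real part = 225 - 25 = 200

200


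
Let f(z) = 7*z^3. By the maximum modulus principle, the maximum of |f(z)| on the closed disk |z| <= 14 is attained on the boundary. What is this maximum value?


Step 1: On |z| = 14, |f(z)| = 7 * |z|^3 = 7 * 14^3
Step 2: By maximum modulus principle, maximum is on boundary.
Step 3: Maximum = 7 * 2744 = 19208

19208


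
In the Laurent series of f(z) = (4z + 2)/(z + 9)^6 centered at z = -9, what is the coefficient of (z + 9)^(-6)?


Step 1: Write the numerator in powers of (z + 9): 4z + 2 = 4(z + 9) + (4*(-9) + 2) = 4(z + 9) - 34
Step 2: Divide by (z + 9)^6: f(z) = -34(z + 9)^(-6) + 4(z + 9)^(-5)
Step 3: This finite sum is the Laurent series of f about z = -9.
Step 4: Coefficient of (z + 9)^(-6) = 4*(-9) + 2 = -34

-34


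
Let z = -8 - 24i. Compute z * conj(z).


Step 1: conj(z) = -8 + 24i
Step 2: z * conj(z) = (-8)^2 + (-24)^2
Step 3: = 64 + 576 = 640

640


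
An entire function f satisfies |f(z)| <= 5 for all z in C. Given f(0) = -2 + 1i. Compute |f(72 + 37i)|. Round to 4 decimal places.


Step 1: By Liouville's theorem, a bounded entire function is constant.
Step 2: f(z) = f(0) = -2 + 1i for all z.
Step 3: |f(w)| = |-2 + 1i| = sqrt(4 + 1)
Step 4: = 2.2361

2.2361


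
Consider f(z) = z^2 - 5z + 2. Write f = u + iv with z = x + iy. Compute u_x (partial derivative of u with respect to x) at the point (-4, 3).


Step 1: f(z) = (x+iy)^2 - 5(x+iy) + 2
Step 2: u = (x^2 - y^2) - 5x + 2
Step 3: u_x = 2x - 5
Step 4: At (-4, 3): u_x = -8 - 5 = -13

-13


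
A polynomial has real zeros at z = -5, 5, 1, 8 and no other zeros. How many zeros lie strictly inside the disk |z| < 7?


Step 1: Check each root:
  z = -5: |-5| = 5 < 7
  z = 5: |5| = 5 < 7
  z = 1: |1| = 1 < 7
  z = 8: |8| = 8 >= 7
Step 2: Count = 3

3


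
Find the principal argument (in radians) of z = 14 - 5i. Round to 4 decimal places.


Step 1: z = 14 - 5i
Step 2: arg(z) = atan2(-5, 14)
Step 3: arg(z) = -0.343

-0.343


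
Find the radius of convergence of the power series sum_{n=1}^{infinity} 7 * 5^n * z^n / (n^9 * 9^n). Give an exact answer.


Step 1: General term a_n = 7 * 5^n / (n^9 * 9^n)
Step 2: By the root test, |a_n|^(1/n) = 7^(1/n) * 5 / (n^(9/n) * 9) -> 5/9 as n -> infinity (since 7^(1/n) -> 1 and n^(9/n) -> 1)
Step 3: R = 1/lim|a_n|^(1/n) = 9/5

9/5


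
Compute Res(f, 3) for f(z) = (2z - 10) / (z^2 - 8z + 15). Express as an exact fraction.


Step 1: Q(z) = z^2 - 8z + 15 = (z - 3)(z - 5)
Step 2: Q'(z) = 2z - 8
Step 3: Q'(3) = -2, P(3) = -4
Step 4: Res = P(3)/Q'(3) = -4/(-2) = 2

2


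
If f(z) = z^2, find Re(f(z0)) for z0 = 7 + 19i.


Step 1: z0 = 7 + 19i
Step 2: z0^2 = 7^2 - 19^2 + 266i
Step 3: real part = 49 - 361 = -312

-312


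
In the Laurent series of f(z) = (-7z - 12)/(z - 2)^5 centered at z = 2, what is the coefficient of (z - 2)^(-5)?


Step 1: Write the numerator in powers of (z - 2): -7z - 12 = -7(z - 2) + (-7*2 - 12) = -7(z - 2) - 26
Step 2: Divide by (z - 2)^5: f(z) = -26(z - 2)^(-5) - 7(z - 2)^(-4)
Step 3: This finite sum is the Laurent series of f about z = 2.
Step 4: Coefficient of (z - 2)^(-5) = -7*2 - 12 = -26

-26


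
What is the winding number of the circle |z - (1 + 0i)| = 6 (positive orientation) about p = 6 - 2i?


Step 1: Center c = (1, 0), radius = 6
Step 2: |p - c|^2 = 5^2 + (-2)^2 = 29
Step 3: r^2 = 36
Step 4: |p-c| < r so winding number = 1

1


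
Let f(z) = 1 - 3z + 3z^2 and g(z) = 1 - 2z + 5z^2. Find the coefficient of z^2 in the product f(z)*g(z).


Step 1: z^2 term in f*g comes from: (1)*(5z^2) + (-3z)*(-2z) + (3z^2)*(1)
Step 2: = 5 + 6 + 3
Step 3: = 14

14


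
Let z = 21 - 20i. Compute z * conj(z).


Step 1: conj(z) = 21 + 20i
Step 2: z * conj(z) = 21^2 + (-20)^2
Step 3: = 441 + 400 = 841

841


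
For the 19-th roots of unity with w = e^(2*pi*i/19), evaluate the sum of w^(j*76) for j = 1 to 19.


Step 1: The sum sum_{j=1}^{n} w^(k*j) equals n if n | k, else 0.
Step 2: Here n = 19, k = 76
Step 3: Does n divide k? 19 | 76 -> True
Step 4: Sum = 19

19


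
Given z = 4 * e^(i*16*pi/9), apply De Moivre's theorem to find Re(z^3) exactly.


Step 1: By De Moivre's theorem, z^3 = 4^3 * e^(i*3*16*pi/9) = 64 * (cos(16*pi/3) + i*sin(16*pi/3))
Step 2: |z|^3 = 4^3 = 64
Step 3: Reduce the angle mod 2*pi: 16*pi/3 - 4*pi = 4*pi/3
Step 4: cos(4*pi/3) = -1/2
Step 5: Re(z^3) = 64 * (-1/2) = -32

-32


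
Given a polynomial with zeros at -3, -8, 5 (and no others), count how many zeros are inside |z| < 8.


Step 1: Check each root:
  z = -3: |-3| = 3 < 8
  z = -8: |-8| = 8 >= 8
  z = 5: |5| = 5 < 8
Step 2: Count = 2

2


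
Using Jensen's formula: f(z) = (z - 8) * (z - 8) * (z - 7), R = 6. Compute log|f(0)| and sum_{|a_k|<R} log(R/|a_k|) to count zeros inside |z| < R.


Jensen's formula: (1/2pi)*integral log|f(Re^it)|dt = log|f(0)| + sum_{|a_k|<R} log(R/|a_k|)
Step 1: f(0) = (-8) * (-8) * (-7) = -448
Step 2: log|f(0)| = log|8| + log|8| + log|7| = 6.1048
Step 3: Zeros inside |z| < 6: none
Step 4: Jensen sum = (empty sum) = 0
Step 5: n(R) = number of terms in the Jensen sum = count of zeros inside |z| < 6 = 0

0


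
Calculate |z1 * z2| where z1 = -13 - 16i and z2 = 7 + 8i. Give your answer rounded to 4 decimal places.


Step 1: |z1| = sqrt((-13)^2 + (-16)^2) = sqrt(425)
Step 2: |z2| = sqrt(7^2 + 8^2) = sqrt(113)
Step 3: |z1*z2| = |z1|*|z2| = sqrt(425) * sqrt(113) = sqrt(425 * 113) = sqrt(48025)
Step 4: = 219.1461

219.1461


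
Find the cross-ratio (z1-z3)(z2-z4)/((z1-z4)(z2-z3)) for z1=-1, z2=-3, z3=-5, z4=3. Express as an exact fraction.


Step 1: (z1-z3)(z2-z4) = 4 * (-6) = -24
Step 2: (z1-z4)(z2-z3) = (-4) * 2 = -8
Step 3: Cross-ratio = 24/8 = 3

3


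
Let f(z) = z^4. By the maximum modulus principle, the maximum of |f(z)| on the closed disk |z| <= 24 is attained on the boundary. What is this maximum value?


Step 1: On |z| = 24, |f(z)| = |z|^4 = 24^4
Step 2: By maximum modulus principle, maximum is on boundary.
Step 3: Maximum = 331776 = 331776

331776


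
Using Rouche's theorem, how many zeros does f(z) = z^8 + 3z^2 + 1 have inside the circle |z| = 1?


Step 1: On |z| = 1 the three terms have sizes |z^8| = 1^8 = 1, |3z^2| = 3*1^2 = 3, |1| = 1
Step 2: The dominant term is g(z) = 3z^2; let h(z) = z^8 + 1 so f = g + h
Step 3: On |z| = 1: |g| = 3 and |h| <= 1 + 1 = 2
Step 4: Since 3 > 2, |h| < |g| on |z| = 1, so by Rouche f has the same number of zeros as g inside |z| < 1
Step 5: g(z) = 3z^2 has 2 zeros (at the origin, multiplicity 2) inside |z| < 1. Answer = 2

2


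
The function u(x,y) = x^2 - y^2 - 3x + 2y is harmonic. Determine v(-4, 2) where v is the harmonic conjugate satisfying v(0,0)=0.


Step 1: v_x = -u_y = 2y - 2
Step 2: v_y = u_x = 2x - 3
Step 3: v = 2xy - 2x - 3y + C
Step 4: v(0,0) = 0 => C = 0
Step 5: v(-4, 2) = -14

-14


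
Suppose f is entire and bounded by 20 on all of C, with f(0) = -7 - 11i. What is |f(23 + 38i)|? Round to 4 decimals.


Step 1: By Liouville's theorem, a bounded entire function is constant.
Step 2: f(z) = f(0) = -7 - 11i for all z.
Step 3: |f(w)| = |-7 - 11i| = sqrt(49 + 121)
Step 4: = 13.0384

13.0384


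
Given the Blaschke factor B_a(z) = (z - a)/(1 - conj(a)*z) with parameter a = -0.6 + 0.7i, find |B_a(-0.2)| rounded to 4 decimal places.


Step 1: Numerator z0 - a = -0.2 - (-0.6 + 0.7i) = 0.4 - 0.7i
Step 2: Denominator 1 - conj(a)*z0 = 1 - (-0.6 - 0.7i)*(-0.2) = 0.88 - 0.14i
Step 3: |z0 - a|^2 = 0.4^2 + (-0.7)^2 = 0.65; |1 - conj(a)*z0|^2 = 0.88^2 + (-0.14)^2 = 0.794
Step 4: |B_a(-0.2)| = sqrt(0.65 / 0.794) = sqrt(0.81864)
Step 5: = 0.9048

0.9048


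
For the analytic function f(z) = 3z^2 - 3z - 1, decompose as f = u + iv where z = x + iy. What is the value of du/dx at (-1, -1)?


Step 1: f(z) = 3(x+iy)^2 - 3(x+iy) - 1
Step 2: u = 3(x^2 - y^2) - 3x - 1
Step 3: u_x = 6x - 3
Step 4: At (-1, -1): u_x = -6 - 3 = -9

-9


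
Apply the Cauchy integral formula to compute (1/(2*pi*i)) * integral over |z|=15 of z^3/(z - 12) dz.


Step 1: f(z) = z^3, a = 12 is inside |z| = 15
Step 2: By Cauchy integral formula: (1/(2pi*i)) * integral = f(a)
Step 3: f(12) = 12^3 = 1728

1728


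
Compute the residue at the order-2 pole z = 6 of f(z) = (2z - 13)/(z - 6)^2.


Step 1: Pole of order 2 at z = 6
Step 2: Res = lim d/dz [(z - 6)^2 * f(z)] as z -> 6
Step 3: (z - 6)^2 * f(z) = 2z - 13
Step 4: d/dz[2z - 13] = 2

2


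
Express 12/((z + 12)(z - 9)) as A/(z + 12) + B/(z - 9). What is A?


Step 1: Multiply both sides by (z + 12) and set z = -12
Step 2: A = 12 / (-12 - 9)
Step 3: A = 12 / (-21)
Step 4: A = -4/7

-4/7


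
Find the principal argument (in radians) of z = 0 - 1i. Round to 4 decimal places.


Step 1: z = 0 - 1i
Step 2: arg(z) = atan2(-1, 0)
Step 3: arg(z) = -1.5708

-1.5708


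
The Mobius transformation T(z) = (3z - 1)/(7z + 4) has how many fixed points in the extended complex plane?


Step 1: Fixed points satisfy T(z) = z
Step 2: 7z^2 + z + 1 = 0
Step 3: Discriminant = 1^2 - 4*7*1 = -27
Step 4: Number of fixed points = 2

2


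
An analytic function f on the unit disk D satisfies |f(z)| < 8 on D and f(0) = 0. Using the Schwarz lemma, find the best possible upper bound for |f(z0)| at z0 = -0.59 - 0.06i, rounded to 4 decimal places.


Step 1: g = f/8 maps D -> D with g(0) = 0, so by the Schwarz lemma |g(z)| <= |z|, i.e. |f(z)| <= 8|z|; this is sharp (f(z) = 8z).
Step 2: |z0|^2 = (-0.59)^2 + (-0.06)^2 = 0.3517
Step 3: |z0| = sqrt(0.3517) = 0.593043
Step 4: Best bound = 8 * |z0| = 8 * 0.593043 = 4.7443

4.7443


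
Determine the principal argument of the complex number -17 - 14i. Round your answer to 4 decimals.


Step 1: z = -17 - 14i
Step 2: arg(z) = atan2(-14, -17)
Step 3: arg(z) = -2.4527

-2.4527


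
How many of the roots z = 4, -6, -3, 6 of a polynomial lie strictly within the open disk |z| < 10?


Step 1: Check each root:
  z = 4: |4| = 4 < 10
  z = -6: |-6| = 6 < 10
  z = -3: |-3| = 3 < 10
  z = 6: |6| = 6 < 10
Step 2: Count = 4

4


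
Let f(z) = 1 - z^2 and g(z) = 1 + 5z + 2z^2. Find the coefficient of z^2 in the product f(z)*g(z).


Step 1: z^2 term in f*g comes from: (1)*(2z^2) + (0)*(5z) + (-z^2)*(1)
Step 2: = 2 + 0 - 1
Step 3: = 1

1


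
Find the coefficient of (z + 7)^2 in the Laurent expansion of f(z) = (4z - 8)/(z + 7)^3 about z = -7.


Step 1: Write the numerator in powers of (z + 7): 4z - 8 = 4(z + 7) + (4*(-7) - 8) = 4(z + 7) - 36
Step 2: Divide by (z + 7)^3: f(z) = -36(z + 7)^(-3) + 4(z + 7)^(-2)
Step 3: This finite sum is the Laurent series of f about z = -7.
Step 4: Only the powers -3 and -2 appear, so the coefficient of (z + 7)^2 = 0

0


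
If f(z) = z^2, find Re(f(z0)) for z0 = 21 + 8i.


Step 1: z0 = 21 + 8i
Step 2: z0^2 = 21^2 - 8^2 + 336i
Step 3: real part = 441 - 64 = 377

377


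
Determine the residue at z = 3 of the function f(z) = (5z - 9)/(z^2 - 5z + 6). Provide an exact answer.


Step 1: Q(z) = z^2 - 5z + 6 = (z - 3)(z - 2)
Step 2: Q'(z) = 2z - 5
Step 3: Q'(3) = 1, P(3) = 6
Step 4: Res = P(3)/Q'(3) = 6/1 = 6

6


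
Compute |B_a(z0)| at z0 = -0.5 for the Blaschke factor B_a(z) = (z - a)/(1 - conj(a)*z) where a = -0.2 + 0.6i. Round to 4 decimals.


Step 1: Numerator z0 - a = -0.5 - (-0.2 + 0.6i) = -0.3 - 0.6i
Step 2: Denominator 1 - conj(a)*z0 = 1 - (-0.2 - 0.6i)*(-0.5) = 0.9 - 0.3i
Step 3: |z0 - a|^2 = (-0.3)^2 + (-0.6)^2 = 0.45; |1 - conj(a)*z0|^2 = 0.9^2 + (-0.3)^2 = 0.9
Step 4: |B_a(-0.5)| = sqrt(0.45 / 0.9) = sqrt(0.5)
Step 5: = 0.7071

0.7071


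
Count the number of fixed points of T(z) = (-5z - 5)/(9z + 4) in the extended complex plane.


Step 1: Fixed points satisfy T(z) = z
Step 2: 9z^2 + 9z + 5 = 0
Step 3: Discriminant = 9^2 - 4*9*5 = -99
Step 4: Number of fixed points = 2

2


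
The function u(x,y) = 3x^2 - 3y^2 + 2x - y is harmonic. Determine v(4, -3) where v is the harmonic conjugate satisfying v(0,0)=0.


Step 1: v_x = -u_y = 6y + 1
Step 2: v_y = u_x = 6x + 2
Step 3: v = 6xy + x + 2y + C
Step 4: v(0,0) = 0 => C = 0
Step 5: v(4, -3) = -74

-74


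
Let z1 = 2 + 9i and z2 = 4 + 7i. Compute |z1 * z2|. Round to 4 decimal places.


Step 1: |z1| = sqrt(2^2 + 9^2) = sqrt(85)
Step 2: |z2| = sqrt(4^2 + 7^2) = sqrt(65)
Step 3: |z1*z2| = |z1|*|z2| = sqrt(85) * sqrt(65) = sqrt(85 * 65) = sqrt(5525)
Step 4: = 74.3303

74.3303


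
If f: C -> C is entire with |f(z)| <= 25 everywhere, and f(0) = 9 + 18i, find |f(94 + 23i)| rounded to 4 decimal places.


Step 1: By Liouville's theorem, a bounded entire function is constant.
Step 2: f(z) = f(0) = 9 + 18i for all z.
Step 3: |f(w)| = |9 + 18i| = sqrt(81 + 324)
Step 4: = 20.1246

20.1246


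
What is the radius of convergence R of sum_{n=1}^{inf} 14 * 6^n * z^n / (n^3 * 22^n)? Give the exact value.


Step 1: General term a_n = 14 * 6^n / (n^3 * 22^n)
Step 2: By the root test, |a_n|^(1/n) = 14^(1/n) * 6 / (n^(3/n) * 22) -> 6/22 as n -> infinity (since 14^(1/n) -> 1 and n^(3/n) -> 1)
Step 3: R = 1/lim|a_n|^(1/n) = 22/6 = 11/3

11/3


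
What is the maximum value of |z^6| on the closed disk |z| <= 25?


Step 1: On |z| = 25, |f(z)| = |z|^6 = 25^6
Step 2: By maximum modulus principle, maximum is on boundary.
Step 3: Maximum = 244140625 = 244140625

244140625


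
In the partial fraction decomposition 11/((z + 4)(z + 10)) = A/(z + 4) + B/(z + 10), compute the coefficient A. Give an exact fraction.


Step 1: Multiply both sides by (z + 4) and set z = -4
Step 2: A = 11 / (-4 + 10)
Step 3: A = 11 / 6
Step 4: A = 11/6

11/6


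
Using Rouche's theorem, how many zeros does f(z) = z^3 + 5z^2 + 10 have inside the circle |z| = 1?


Step 1: On |z| = 1 the three terms have sizes |z^3| = 1^3 = 1, |5z^2| = 5*1^2 = 5, |10| = 10
Step 2: The dominant term is g(z) = 10; let h(z) = z^3 + 5z^2 so f = g + h
Step 3: On |z| = 1: |g| = 10 and |h| <= 1 + 5 = 6
Step 4: Since 10 > 6, |h| < |g| on |z| = 1, so by Rouche f has the same number of zeros as g inside |z| < 1
Step 5: g(z) = 10 is a nonzero constant with no zeros inside |z| < 1. Answer = 0

0


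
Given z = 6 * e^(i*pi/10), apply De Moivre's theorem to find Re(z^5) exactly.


Step 1: By De Moivre's theorem, z^5 = 6^5 * e^(i*5*pi/10) = 7776 * (cos(pi/2) + i*sin(pi/2))
Step 2: |z|^5 = 6^5 = 7776
Step 3: The angle pi/2 already lies in [0, 2*pi)
Step 4: cos(pi/2) = 0
Step 5: Re(z^5) = 7776 * 0 = 0

0


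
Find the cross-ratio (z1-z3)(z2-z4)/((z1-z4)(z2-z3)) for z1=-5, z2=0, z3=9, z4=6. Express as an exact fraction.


Step 1: (z1-z3)(z2-z4) = (-14) * (-6) = 84
Step 2: (z1-z4)(z2-z3) = (-11) * (-9) = 99
Step 3: Cross-ratio = 84/99 = 28/33

28/33


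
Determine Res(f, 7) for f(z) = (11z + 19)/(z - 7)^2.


Step 1: Pole of order 2 at z = 7
Step 2: Res = lim d/dz [(z - 7)^2 * f(z)] as z -> 7
Step 3: (z - 7)^2 * f(z) = 11z + 19
Step 4: d/dz[11z + 19] = 11

11


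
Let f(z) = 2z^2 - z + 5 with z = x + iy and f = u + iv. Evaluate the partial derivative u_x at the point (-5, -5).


Step 1: f(z) = 2(x+iy)^2 - (x+iy) + 5
Step 2: u = 2(x^2 - y^2) - x + 5
Step 3: u_x = 4x - 1
Step 4: At (-5, -5): u_x = -20 - 1 = -21

-21


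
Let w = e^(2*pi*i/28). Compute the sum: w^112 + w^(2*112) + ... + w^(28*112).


Step 1: The sum sum_{j=1}^{n} w^(k*j) equals n if n | k, else 0.
Step 2: Here n = 28, k = 112
Step 3: Does n divide k? 28 | 112 -> True
Step 4: Sum = 28

28


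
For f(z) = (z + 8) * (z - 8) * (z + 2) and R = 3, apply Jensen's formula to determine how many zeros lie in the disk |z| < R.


Jensen's formula: (1/2pi)*integral log|f(Re^it)|dt = log|f(0)| + sum_{|a_k|<R} log(R/|a_k|)
Step 1: f(0) = 8 * (-8) * 2 = -128
Step 2: log|f(0)| = log|-8| + log|8| + log|-2| = 4.852
Step 3: Zeros inside |z| < 3: -2
Step 4: Jensen sum = log(3/2) = 0.4055
Step 5: n(R) = number of terms in the Jensen sum = count of zeros inside |z| < 3 = 1

1


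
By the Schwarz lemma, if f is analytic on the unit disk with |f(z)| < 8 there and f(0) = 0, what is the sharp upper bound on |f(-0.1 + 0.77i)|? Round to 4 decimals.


Step 1: g = f/8 maps D -> D with g(0) = 0, so by the Schwarz lemma |g(z)| <= |z|, i.e. |f(z)| <= 8|z|; this is sharp (f(z) = 8z).
Step 2: |z0|^2 = (-0.1)^2 + 0.77^2 = 0.6029
Step 3: |z0| = sqrt(0.6029) = 0.776466
Step 4: Best bound = 8 * |z0| = 8 * 0.776466 = 6.2117

6.2117


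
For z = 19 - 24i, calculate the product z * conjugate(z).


Step 1: conj(z) = 19 + 24i
Step 2: z * conj(z) = 19^2 + (-24)^2
Step 3: = 361 + 576 = 937

937


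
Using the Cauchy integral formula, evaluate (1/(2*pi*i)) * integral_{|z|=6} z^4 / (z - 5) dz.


Step 1: f(z) = z^4, a = 5 is inside |z| = 6
Step 2: By Cauchy integral formula: (1/(2pi*i)) * integral = f(a)
Step 3: f(5) = 5^4 = 625

625


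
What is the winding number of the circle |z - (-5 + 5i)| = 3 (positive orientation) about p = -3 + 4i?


Step 1: Center c = (-5, 5), radius = 3
Step 2: |p - c|^2 = 2^2 + (-1)^2 = 5
Step 3: r^2 = 9
Step 4: |p-c| < r so winding number = 1

1


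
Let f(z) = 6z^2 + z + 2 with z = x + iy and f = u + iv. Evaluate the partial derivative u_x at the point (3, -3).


Step 1: f(z) = 6(x+iy)^2 + (x+iy) + 2
Step 2: u = 6(x^2 - y^2) + x + 2
Step 3: u_x = 12x + 1
Step 4: At (3, -3): u_x = 36 + 1 = 37

37


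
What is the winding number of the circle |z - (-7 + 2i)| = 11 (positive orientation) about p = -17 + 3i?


Step 1: Center c = (-7, 2), radius = 11
Step 2: |p - c|^2 = (-10)^2 + 1^2 = 101
Step 3: r^2 = 121
Step 4: |p-c| < r so winding number = 1

1


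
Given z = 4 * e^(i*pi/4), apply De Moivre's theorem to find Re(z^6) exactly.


Step 1: By De Moivre's theorem, z^6 = 4^6 * e^(i*6*pi/4) = 4096 * (cos(3*pi/2) + i*sin(3*pi/2))
Step 2: |z|^6 = 4^6 = 4096
Step 3: The angle 3*pi/2 already lies in [0, 2*pi)
Step 4: cos(3*pi/2) = 0
Step 5: Re(z^6) = 4096 * 0 = 0

0


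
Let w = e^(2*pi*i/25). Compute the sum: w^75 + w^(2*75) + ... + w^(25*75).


Step 1: The sum sum_{j=1}^{n} w^(k*j) equals n if n | k, else 0.
Step 2: Here n = 25, k = 75
Step 3: Does n divide k? 25 | 75 -> True
Step 4: Sum = 25

25


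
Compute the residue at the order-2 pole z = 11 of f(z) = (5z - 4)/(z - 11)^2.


Step 1: Pole of order 2 at z = 11
Step 2: Res = lim d/dz [(z - 11)^2 * f(z)] as z -> 11
Step 3: (z - 11)^2 * f(z) = 5z - 4
Step 4: d/dz[5z - 4] = 5

5


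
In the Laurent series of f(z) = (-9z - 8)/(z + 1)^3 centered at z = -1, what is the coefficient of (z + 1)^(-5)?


Step 1: Write the numerator in powers of (z + 1): -9z - 8 = -9(z + 1) + (-9*(-1) - 8) = -9(z + 1) + 1
Step 2: Divide by (z + 1)^3: f(z) = (z + 1)^(-3) - 9(z + 1)^(-2)
Step 3: This finite sum is the Laurent series of f about z = -1.
Step 4: Only the powers -3 and -2 appear, so the coefficient of (z + 1)^(-5) = 0

0


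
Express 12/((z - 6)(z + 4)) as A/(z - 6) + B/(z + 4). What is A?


Step 1: Multiply both sides by (z - 6) and set z = 6
Step 2: A = 12 / (6 + 4)
Step 3: A = 12 / 10
Step 4: A = 6/5

6/5


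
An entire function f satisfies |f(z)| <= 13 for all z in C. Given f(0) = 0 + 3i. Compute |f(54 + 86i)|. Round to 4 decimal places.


Step 1: By Liouville's theorem, a bounded entire function is constant.
Step 2: f(z) = f(0) = 0 + 3i for all z.
Step 3: |f(w)| = |0 + 3i| = sqrt(0 + 9)
Step 4: = 3.0

3.0


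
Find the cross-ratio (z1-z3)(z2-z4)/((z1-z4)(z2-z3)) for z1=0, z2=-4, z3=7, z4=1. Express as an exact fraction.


Step 1: (z1-z3)(z2-z4) = (-7) * (-5) = 35
Step 2: (z1-z4)(z2-z3) = (-1) * (-11) = 11
Step 3: Cross-ratio = 35/11 = 35/11

35/11


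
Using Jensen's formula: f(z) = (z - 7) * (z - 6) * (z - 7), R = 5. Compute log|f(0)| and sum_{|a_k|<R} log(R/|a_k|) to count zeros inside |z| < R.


Jensen's formula: (1/2pi)*integral log|f(Re^it)|dt = log|f(0)| + sum_{|a_k|<R} log(R/|a_k|)
Step 1: f(0) = (-7) * (-6) * (-7) = -294
Step 2: log|f(0)| = log|7| + log|6| + log|7| = 5.6836
Step 3: Zeros inside |z| < 5: none
Step 4: Jensen sum = (empty sum) = 0
Step 5: n(R) = number of terms in the Jensen sum = count of zeros inside |z| < 5 = 0

0


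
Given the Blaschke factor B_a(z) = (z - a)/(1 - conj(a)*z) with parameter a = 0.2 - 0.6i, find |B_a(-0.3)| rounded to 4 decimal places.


Step 1: Numerator z0 - a = -0.3 - (0.2 - 0.6i) = -0.5 + 0.6i
Step 2: Denominator 1 - conj(a)*z0 = 1 - (0.2 + 0.6i)*(-0.3) = 1.06 + 0.18i
Step 3: |z0 - a|^2 = (-0.5)^2 + 0.6^2 = 0.61; |1 - conj(a)*z0|^2 = 1.06^2 + 0.18^2 = 1.156
Step 4: |B_a(-0.3)| = sqrt(0.61 / 1.156) = sqrt(0.527682)
Step 5: = 0.7264

0.7264


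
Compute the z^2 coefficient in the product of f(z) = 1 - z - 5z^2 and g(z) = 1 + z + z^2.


Step 1: z^2 term in f*g comes from: (1)*(z^2) + (-z)*(z) + (-5z^2)*(1)
Step 2: = 1 - 1 - 5
Step 3: = -5

-5


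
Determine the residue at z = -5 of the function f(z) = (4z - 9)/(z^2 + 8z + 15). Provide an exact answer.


Step 1: Q(z) = z^2 + 8z + 15 = (z + 5)(z + 3)
Step 2: Q'(z) = 2z + 8
Step 3: Q'(-5) = -2, P(-5) = -29
Step 4: Res = P(-5)/Q'(-5) = -29/(-2) = 29/2

29/2


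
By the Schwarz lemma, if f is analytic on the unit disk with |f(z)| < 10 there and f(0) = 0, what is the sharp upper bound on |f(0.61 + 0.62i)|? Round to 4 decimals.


Step 1: g = f/10 maps D -> D with g(0) = 0, so by the Schwarz lemma |g(z)| <= |z|, i.e. |f(z)| <= 10|z|; this is sharp (f(z) = 10z).
Step 2: |z0|^2 = 0.61^2 + 0.62^2 = 0.7565
Step 3: |z0| = sqrt(0.7565) = 0.86977
Step 4: Best bound = 10 * |z0| = 10 * 0.86977 = 8.6977

8.6977


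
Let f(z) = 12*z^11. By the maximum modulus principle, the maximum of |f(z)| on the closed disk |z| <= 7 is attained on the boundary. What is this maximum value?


Step 1: On |z| = 7, |f(z)| = 12 * |z|^11 = 12 * 7^11
Step 2: By maximum modulus principle, maximum is on boundary.
Step 3: Maximum = 12 * 1977326743 = 23727920916

23727920916


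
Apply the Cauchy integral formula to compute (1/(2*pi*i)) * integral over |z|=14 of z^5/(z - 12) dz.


Step 1: f(z) = z^5, a = 12 is inside |z| = 14
Step 2: By Cauchy integral formula: (1/(2pi*i)) * integral = f(a)
Step 3: f(12) = 12^5 = 248832

248832


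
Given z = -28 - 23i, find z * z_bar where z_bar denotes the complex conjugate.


Step 1: conj(z) = -28 + 23i
Step 2: z * conj(z) = (-28)^2 + (-23)^2
Step 3: = 784 + 529 = 1313

1313


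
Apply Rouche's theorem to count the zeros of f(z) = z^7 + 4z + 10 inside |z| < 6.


Step 1: On |z| = 6 the three terms have sizes |z^7| = 6^7 = 279936, |4z| = 4*6 = 24, |10| = 10
Step 2: The dominant term is g(z) = z^7; let h(z) = 4z + 10 so f = g + h
Step 3: On |z| = 6: |g| = 279936 and |h| <= 24 + 10 = 34
Step 4: Since 279936 > 34, |h| < |g| on |z| = 6, so by Rouche f has the same number of zeros as g inside |z| < 6
Step 5: g(z) = z^7 has 7 zeros (all at the origin) inside |z| < 6. Answer = 7

7


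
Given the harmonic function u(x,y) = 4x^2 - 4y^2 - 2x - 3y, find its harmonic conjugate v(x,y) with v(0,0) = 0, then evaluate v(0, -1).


Step 1: v_x = -u_y = 8y + 3
Step 2: v_y = u_x = 8x - 2
Step 3: v = 8xy + 3x - 2y + C
Step 4: v(0,0) = 0 => C = 0
Step 5: v(0, -1) = 2

2


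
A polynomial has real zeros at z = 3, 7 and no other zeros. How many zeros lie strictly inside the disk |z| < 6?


Step 1: Check each root:
  z = 3: |3| = 3 < 6
  z = 7: |7| = 7 >= 6
Step 2: Count = 1

1


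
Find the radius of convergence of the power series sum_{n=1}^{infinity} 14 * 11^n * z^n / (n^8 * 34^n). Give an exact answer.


Step 1: General term a_n = 14 * 11^n / (n^8 * 34^n)
Step 2: By the root test, |a_n|^(1/n) = 14^(1/n) * 11 / (n^(8/n) * 34) -> 11/34 as n -> infinity (since 14^(1/n) -> 1 and n^(8/n) -> 1)
Step 3: R = 1/lim|a_n|^(1/n) = 34/11

34/11


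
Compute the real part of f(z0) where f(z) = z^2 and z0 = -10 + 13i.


Step 1: z0 = -10 + 13i
Step 2: z0^2 = (-10)^2 - 13^2 - 260i
Step 3: real part = 100 - 169 = -69

-69


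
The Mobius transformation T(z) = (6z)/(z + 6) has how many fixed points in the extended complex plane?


Step 1: Fixed points satisfy T(z) = z
Step 2: z^2 = 0
Step 3: Discriminant = 0^2 - 4*1*0 = 0
Step 4: Number of fixed points = 1

1


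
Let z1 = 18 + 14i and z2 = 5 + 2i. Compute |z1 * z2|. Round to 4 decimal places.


Step 1: |z1| = sqrt(18^2 + 14^2) = sqrt(520)
Step 2: |z2| = sqrt(5^2 + 2^2) = sqrt(29)
Step 3: |z1*z2| = |z1|*|z2| = sqrt(520) * sqrt(29) = sqrt(520 * 29) = sqrt(15080)
Step 4: = 122.8007

122.8007


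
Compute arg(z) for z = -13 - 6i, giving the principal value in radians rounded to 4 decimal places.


Step 1: z = -13 - 6i
Step 2: arg(z) = atan2(-6, -13)
Step 3: arg(z) = -2.7092

-2.7092


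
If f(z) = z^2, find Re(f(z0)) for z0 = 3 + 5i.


Step 1: z0 = 3 + 5i
Step 2: z0^2 = 3^2 - 5^2 + 30i
Step 3: real part = 9 - 25 = -16

-16


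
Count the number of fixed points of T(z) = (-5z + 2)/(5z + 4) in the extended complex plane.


Step 1: Fixed points satisfy T(z) = z
Step 2: 5z^2 + 9z - 2 = 0
Step 3: Discriminant = 9^2 - 4*5*(-2) = 121
Step 4: Number of fixed points = 2

2


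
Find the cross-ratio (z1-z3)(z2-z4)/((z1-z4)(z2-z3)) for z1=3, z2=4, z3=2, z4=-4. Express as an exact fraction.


Step 1: (z1-z3)(z2-z4) = 1 * 8 = 8
Step 2: (z1-z4)(z2-z3) = 7 * 2 = 14
Step 3: Cross-ratio = 8/14 = 4/7

4/7


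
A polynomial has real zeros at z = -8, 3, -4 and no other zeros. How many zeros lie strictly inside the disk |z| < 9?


Step 1: Check each root:
  z = -8: |-8| = 8 < 9
  z = 3: |3| = 3 < 9
  z = -4: |-4| = 4 < 9
Step 2: Count = 3

3


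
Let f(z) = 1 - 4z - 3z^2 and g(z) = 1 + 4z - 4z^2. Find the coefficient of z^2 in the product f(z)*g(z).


Step 1: z^2 term in f*g comes from: (1)*(-4z^2) + (-4z)*(4z) + (-3z^2)*(1)
Step 2: = -4 - 16 - 3
Step 3: = -23

-23


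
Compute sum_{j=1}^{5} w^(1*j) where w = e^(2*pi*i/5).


Step 1: The sum sum_{j=1}^{n} w^(k*j) equals n if n | k, else 0.
Step 2: Here n = 5, k = 1
Step 3: Does n divide k? 5 | 1 -> False
Step 4: Sum = 0

0


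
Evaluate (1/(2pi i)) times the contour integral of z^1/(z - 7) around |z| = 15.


Step 1: f(z) = z^1, a = 7 is inside |z| = 15
Step 2: By Cauchy integral formula: (1/(2pi*i)) * integral = f(a)
Step 3: f(7) = 7^1 = 7

7


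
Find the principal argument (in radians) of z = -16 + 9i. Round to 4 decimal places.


Step 1: z = -16 + 9i
Step 2: arg(z) = atan2(9, -16)
Step 3: arg(z) = 2.6292

2.6292


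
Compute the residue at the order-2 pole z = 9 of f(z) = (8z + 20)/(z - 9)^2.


Step 1: Pole of order 2 at z = 9
Step 2: Res = lim d/dz [(z - 9)^2 * f(z)] as z -> 9
Step 3: (z - 9)^2 * f(z) = 8z + 20
Step 4: d/dz[8z + 20] = 8

8


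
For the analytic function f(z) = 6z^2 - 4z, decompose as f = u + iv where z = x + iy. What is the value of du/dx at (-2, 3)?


Step 1: f(z) = 6(x+iy)^2 - 4(x+iy) + 0
Step 2: u = 6(x^2 - y^2) - 4x + 0
Step 3: u_x = 12x - 4
Step 4: At (-2, 3): u_x = -24 - 4 = -28

-28


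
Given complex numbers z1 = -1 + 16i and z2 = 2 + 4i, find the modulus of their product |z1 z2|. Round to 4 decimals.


Step 1: |z1| = sqrt((-1)^2 + 16^2) = sqrt(257)
Step 2: |z2| = sqrt(2^2 + 4^2) = sqrt(20)
Step 3: |z1*z2| = |z1|*|z2| = sqrt(257) * sqrt(20) = sqrt(257 * 20) = sqrt(5140)
Step 4: = 71.6938

71.6938


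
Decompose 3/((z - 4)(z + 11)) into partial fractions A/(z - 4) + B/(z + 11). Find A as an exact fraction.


Step 1: Multiply both sides by (z - 4) and set z = 4
Step 2: A = 3 / (4 + 11)
Step 3: A = 3 / 15
Step 4: A = 1/5

1/5


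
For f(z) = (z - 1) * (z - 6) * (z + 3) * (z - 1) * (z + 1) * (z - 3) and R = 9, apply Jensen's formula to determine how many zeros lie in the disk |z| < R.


Jensen's formula: (1/2pi)*integral log|f(Re^it)|dt = log|f(0)| + sum_{|a_k|<R} log(R/|a_k|)
Step 1: f(0) = (-1) * (-6) * 3 * (-1) * 1 * (-3) = 54
Step 2: log|f(0)| = log|1| + log|6| + log|-3| + log|1| + log|-1| + log|3| = 3.989
Step 3: Zeros inside |z| < 9: 1, 6, -3, 1, -1, 3
Step 4: Jensen sum = log(9/1) + log(9/6) + log(9/3) + log(9/1) + log(9/1) + log(9/3) = 9.1944
Step 5: n(R) = number of terms in the Jensen sum = count of zeros inside |z| < 9 = 6

6
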